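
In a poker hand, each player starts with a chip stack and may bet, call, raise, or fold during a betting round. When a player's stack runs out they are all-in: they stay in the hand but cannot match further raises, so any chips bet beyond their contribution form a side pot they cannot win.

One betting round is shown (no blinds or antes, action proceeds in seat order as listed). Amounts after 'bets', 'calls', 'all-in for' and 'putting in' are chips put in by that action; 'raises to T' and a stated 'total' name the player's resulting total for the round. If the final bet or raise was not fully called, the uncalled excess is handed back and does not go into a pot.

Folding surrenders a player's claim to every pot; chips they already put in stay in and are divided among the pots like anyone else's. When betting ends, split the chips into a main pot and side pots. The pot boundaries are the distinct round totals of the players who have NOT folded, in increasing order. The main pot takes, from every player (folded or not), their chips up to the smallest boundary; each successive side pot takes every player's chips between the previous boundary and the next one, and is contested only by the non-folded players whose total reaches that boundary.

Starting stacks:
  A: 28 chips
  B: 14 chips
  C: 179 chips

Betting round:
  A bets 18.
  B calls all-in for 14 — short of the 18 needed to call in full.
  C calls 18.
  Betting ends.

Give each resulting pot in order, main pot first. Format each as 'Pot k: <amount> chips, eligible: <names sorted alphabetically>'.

Pot 1: 42 chips, eligible: A, B, C
Pot 2: 8 chips, eligible: A, C

Derivation:
Contributions: A=18, B=14, C=18
Pot levels (distinct totals of non-folded players): 14, 18
Layer 1-14: 14 each from A, B, C = 14*3 = 42 chips; eligible A, B, C
Layer 15-18: 4 each from A, C = 4*2 = 8 chips; eligible A, C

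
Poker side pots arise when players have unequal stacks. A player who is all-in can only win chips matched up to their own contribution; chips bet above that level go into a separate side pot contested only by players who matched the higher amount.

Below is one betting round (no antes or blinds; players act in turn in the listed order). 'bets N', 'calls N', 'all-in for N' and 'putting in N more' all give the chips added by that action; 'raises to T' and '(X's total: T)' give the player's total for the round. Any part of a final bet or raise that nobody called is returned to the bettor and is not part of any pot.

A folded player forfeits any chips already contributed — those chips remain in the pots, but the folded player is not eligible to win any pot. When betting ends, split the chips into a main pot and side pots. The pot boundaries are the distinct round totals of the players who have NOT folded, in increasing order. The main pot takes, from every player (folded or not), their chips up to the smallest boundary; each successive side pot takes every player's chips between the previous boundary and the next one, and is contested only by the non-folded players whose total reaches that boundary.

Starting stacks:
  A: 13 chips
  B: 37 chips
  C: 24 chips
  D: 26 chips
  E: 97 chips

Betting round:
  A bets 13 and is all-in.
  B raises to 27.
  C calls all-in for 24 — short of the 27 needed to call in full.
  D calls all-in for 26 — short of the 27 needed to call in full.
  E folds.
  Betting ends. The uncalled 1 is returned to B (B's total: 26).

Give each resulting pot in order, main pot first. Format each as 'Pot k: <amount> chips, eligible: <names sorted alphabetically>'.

Contributions (after 1 returned to B): A=13, B=26, C=24, D=26
Folded: E
Pot levels (distinct totals of non-folded players): 13, 24, 26
Layer 1-13: 13 each from A, B, C, D = 13*4 = 52 chips; eligible A, B, C, D
Layer 14-24: 11 each from B, C, D = 11*3 = 33 chips; eligible B, C, D
Layer 25-26: 2 each from B, D = 2*2 = 4 chips; eligible B, D

Pot 1: 52 chips, eligible: A, B, C, D
Pot 2: 33 chips, eligible: B, C, D
Pot 3: 4 chips, eligible: B, D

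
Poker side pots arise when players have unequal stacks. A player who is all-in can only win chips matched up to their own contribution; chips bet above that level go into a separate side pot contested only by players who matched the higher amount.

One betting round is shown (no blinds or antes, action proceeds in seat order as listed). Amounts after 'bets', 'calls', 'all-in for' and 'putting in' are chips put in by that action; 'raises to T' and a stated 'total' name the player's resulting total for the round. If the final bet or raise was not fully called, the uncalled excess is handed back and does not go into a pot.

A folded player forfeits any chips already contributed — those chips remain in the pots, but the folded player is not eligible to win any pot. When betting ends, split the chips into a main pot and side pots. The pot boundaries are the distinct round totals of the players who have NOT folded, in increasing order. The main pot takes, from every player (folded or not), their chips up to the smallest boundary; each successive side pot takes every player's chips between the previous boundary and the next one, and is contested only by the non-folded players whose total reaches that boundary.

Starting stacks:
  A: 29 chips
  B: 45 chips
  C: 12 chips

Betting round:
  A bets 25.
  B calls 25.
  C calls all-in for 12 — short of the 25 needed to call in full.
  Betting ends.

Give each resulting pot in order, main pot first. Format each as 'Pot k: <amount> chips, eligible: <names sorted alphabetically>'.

Contributions: A=25, B=25, C=12
Pot levels (distinct totals of non-folded players): 12, 25
Layer 1-12: 12 each from A, B, C = 12*3 = 36 chips; eligible A, B, C
Layer 13-25: 13 each from A, B = 13*2 = 26 chips; eligible A, B

Pot 1: 36 chips, eligible: A, B, C
Pot 2: 26 chips, eligible: A, B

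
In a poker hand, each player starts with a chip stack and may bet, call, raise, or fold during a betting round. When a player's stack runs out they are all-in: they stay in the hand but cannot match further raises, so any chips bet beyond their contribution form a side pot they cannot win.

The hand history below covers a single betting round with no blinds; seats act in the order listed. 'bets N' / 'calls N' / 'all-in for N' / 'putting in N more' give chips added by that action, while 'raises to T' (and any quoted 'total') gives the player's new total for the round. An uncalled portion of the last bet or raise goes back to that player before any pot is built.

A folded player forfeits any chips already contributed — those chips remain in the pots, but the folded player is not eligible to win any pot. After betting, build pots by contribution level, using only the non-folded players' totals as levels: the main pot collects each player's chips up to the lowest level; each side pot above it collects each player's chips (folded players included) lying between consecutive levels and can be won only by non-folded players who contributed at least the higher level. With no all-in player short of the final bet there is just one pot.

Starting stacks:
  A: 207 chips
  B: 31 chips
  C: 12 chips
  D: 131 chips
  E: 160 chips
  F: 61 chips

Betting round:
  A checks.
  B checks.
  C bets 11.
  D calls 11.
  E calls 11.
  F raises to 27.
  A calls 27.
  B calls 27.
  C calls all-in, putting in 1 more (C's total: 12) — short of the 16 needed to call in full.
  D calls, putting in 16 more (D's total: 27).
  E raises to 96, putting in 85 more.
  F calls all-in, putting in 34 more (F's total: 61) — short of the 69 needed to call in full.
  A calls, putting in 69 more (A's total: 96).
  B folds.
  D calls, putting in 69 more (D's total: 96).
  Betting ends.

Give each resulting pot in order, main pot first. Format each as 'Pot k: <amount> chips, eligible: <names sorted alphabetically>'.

Contributions: A=96, B=27, C=12, D=96, E=96, F=61
Folded: B
Pot levels (distinct totals of non-folded players): 12, 61, 96
Layer 1-12: 12 each from A, B, C, D, E, F = 12*6 = 72 chips; eligible A, C, D, E, F
Layer 13-61: A 49 + B 15 + D 49 + E 49 + F 49 = 211 chips; eligible A, D, E, F
Layer 62-96: 35 each from A, D, E = 35*3 = 105 chips; eligible A, D, E

Pot 1: 72 chips, eligible: A, C, D, E, F
Pot 2: 211 chips, eligible: A, D, E, F
Pot 3: 105 chips, eligible: A, D, E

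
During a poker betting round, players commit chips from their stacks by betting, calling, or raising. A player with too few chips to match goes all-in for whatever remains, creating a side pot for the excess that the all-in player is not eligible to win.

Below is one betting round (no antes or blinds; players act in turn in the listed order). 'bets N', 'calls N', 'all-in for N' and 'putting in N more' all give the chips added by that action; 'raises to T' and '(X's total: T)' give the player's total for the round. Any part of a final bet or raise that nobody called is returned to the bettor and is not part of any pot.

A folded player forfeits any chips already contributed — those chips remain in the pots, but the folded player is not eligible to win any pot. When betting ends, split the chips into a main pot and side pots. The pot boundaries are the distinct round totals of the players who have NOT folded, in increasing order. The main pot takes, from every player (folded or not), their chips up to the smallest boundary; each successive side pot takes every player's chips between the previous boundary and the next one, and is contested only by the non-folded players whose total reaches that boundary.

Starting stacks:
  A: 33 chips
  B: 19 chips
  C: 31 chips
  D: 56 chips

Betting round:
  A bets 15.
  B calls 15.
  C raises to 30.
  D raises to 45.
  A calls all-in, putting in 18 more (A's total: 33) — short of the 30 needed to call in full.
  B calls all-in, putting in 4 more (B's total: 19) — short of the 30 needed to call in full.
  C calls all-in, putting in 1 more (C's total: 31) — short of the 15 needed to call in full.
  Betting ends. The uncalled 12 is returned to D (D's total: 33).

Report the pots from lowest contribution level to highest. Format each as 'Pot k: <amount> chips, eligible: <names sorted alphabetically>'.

Contributions (after 12 returned to D): A=33, B=19, C=31, D=33
Pot levels (distinct totals of non-folded players): 19, 31, 33
Layer 1-19: 19 each from A, B, C, D = 19*4 = 76 chips; eligible A, B, C, D
Layer 20-31: 12 each from A, C, D = 12*3 = 36 chips; eligible A, C, D
Layer 32-33: 2 each from A, D = 2*2 = 4 chips; eligible A, D

Pot 1: 76 chips, eligible: A, B, C, D
Pot 2: 36 chips, eligible: A, C, D
Pot 3: 4 chips, eligible: A, D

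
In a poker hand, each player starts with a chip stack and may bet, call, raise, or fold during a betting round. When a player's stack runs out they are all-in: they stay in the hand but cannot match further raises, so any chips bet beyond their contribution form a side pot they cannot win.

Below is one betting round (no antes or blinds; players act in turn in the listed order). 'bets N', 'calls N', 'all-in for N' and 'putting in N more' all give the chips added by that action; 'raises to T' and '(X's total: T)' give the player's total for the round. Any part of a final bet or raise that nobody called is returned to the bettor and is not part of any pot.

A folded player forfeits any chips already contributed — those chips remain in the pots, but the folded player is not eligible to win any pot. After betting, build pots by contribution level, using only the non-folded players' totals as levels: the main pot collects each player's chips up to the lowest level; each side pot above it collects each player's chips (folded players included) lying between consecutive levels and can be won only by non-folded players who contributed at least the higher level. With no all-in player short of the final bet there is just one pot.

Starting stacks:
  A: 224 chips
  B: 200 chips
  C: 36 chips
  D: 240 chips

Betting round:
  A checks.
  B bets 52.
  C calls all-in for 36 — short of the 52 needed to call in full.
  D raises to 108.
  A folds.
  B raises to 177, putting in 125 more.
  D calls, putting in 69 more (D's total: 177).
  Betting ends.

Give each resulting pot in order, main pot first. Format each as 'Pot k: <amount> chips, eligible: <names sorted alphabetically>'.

Pot 1: 108 chips, eligible: B, C, D
Pot 2: 282 chips, eligible: B, D

Derivation:
Contributions: B=177, C=36, D=177
Folded: A
Pot levels (distinct totals of non-folded players): 36, 177
Layer 1-36: 36 each from B, C, D = 36*3 = 108 chips; eligible B, C, D
Layer 37-177: 141 each from B, D = 141*2 = 282 chips; eligible B, D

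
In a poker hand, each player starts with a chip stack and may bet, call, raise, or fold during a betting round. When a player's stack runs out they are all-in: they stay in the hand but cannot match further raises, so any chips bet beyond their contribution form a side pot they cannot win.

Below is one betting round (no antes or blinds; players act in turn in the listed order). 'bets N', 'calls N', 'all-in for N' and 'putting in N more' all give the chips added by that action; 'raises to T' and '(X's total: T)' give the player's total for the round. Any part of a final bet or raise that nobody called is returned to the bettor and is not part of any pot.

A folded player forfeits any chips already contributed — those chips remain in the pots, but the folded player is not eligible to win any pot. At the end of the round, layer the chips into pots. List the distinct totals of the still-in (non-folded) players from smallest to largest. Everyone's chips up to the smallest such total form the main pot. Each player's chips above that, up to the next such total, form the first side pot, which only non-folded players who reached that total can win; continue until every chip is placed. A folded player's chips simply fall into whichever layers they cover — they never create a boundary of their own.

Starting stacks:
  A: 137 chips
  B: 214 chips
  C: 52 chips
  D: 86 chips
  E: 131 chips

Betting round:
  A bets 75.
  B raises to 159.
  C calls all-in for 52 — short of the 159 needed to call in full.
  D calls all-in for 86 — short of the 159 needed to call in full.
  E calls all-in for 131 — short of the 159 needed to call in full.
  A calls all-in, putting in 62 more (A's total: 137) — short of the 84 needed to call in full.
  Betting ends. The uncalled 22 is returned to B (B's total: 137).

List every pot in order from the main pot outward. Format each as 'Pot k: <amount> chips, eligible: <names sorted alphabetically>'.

Contributions (after 22 returned to B): A=137, B=137, C=52, D=86, E=131
Pot levels (distinct totals of non-folded players): 52, 86, 131, 137
Layer 1-52: 52 each from A, B, C, D, E = 52*5 = 260 chips; eligible A, B, C, D, E
Layer 53-86: 34 each from A, B, D, E = 34*4 = 136 chips; eligible A, B, D, E
Layer 87-131: 45 each from A, B, E = 45*3 = 135 chips; eligible A, B, E
Layer 132-137: 6 each from A, B = 6*2 = 12 chips; eligible A, B

Pot 1: 260 chips, eligible: A, B, C, D, E
Pot 2: 136 chips, eligible: A, B, D, E
Pot 3: 135 chips, eligible: A, B, E
Pot 4: 12 chips, eligible: A, B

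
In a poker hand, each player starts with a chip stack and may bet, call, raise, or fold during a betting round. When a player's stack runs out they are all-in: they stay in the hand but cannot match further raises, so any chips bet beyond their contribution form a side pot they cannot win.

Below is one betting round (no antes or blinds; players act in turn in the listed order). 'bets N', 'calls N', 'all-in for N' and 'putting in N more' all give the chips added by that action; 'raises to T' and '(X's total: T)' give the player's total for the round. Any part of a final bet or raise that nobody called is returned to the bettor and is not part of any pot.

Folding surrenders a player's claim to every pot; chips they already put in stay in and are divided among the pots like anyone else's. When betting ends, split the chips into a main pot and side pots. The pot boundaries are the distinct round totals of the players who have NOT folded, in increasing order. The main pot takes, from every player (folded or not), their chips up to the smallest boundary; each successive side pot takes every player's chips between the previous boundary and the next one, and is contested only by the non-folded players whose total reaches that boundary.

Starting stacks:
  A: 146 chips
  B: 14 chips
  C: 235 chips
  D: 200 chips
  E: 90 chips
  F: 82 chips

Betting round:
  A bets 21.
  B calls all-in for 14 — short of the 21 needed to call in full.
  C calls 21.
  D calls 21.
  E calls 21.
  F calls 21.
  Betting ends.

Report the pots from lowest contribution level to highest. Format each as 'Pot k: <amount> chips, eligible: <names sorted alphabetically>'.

Pot 1: 84 chips, eligible: A, B, C, D, E, F
Pot 2: 35 chips, eligible: A, C, D, E, F

Derivation:
Contributions: A=21, B=14, C=21, D=21, E=21, F=21
Pot levels (distinct totals of non-folded players): 14, 21
Layer 1-14: 14 each from A, B, C, D, E, F = 14*6 = 84 chips; eligible A, B, C, D, E, F
Layer 15-21: 7 each from A, C, D, E, F = 7*5 = 35 chips; eligible A, C, D, E, F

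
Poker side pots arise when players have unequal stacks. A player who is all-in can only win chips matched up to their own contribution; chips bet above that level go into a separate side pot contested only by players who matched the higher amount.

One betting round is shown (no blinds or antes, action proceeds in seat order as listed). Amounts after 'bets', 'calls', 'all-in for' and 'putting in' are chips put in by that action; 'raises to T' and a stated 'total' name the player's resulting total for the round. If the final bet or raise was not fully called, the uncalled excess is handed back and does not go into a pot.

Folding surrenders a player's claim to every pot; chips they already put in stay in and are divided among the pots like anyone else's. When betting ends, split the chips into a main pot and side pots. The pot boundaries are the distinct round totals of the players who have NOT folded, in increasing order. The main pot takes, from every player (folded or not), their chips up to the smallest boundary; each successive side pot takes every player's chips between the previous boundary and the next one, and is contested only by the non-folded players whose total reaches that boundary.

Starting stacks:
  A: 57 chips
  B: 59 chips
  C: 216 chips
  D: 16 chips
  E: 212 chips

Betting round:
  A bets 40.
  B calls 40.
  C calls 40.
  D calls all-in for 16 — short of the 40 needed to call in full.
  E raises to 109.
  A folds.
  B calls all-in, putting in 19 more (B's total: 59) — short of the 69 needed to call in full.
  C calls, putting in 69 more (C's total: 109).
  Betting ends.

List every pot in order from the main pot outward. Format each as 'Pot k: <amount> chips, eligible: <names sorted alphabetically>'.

Pot 1: 80 chips, eligible: B, C, D, E
Pot 2: 153 chips, eligible: B, C, E
Pot 3: 100 chips, eligible: C, E

Derivation:
Contributions: A=40, B=59, C=109, D=16, E=109
Folded: A
Pot levels (distinct totals of non-folded players): 16, 59, 109
Layer 1-16: 16 each from A, B, C, D, E = 16*5 = 80 chips; eligible B, C, D, E
Layer 17-59: A 24 + B 43 + C 43 + E 43 = 153 chips; eligible B, C, E
Layer 60-109: 50 each from C, E = 50*2 = 100 chips; eligible C, E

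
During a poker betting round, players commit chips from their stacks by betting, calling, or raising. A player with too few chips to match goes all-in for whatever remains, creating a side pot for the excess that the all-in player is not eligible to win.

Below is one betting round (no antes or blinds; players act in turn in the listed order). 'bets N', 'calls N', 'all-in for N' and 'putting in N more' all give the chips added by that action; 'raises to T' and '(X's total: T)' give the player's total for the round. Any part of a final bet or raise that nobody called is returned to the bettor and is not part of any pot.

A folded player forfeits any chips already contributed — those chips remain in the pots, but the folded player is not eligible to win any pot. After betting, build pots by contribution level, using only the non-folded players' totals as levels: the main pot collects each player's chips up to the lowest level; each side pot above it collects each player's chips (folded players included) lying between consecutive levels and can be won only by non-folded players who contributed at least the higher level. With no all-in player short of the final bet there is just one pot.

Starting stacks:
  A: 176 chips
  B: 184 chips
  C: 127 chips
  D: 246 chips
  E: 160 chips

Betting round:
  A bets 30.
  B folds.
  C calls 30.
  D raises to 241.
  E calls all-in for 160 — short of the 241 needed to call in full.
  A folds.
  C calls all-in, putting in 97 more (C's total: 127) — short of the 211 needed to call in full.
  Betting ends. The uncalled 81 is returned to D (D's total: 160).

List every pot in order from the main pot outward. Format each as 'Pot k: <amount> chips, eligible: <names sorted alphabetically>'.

Pot 1: 411 chips, eligible: C, D, E
Pot 2: 66 chips, eligible: D, E

Derivation:
Contributions (after 81 returned to D): A=30, C=127, D=160, E=160
Folded: A, B
Pot levels (distinct totals of non-folded players): 127, 160
Layer 1-127: A 30 + C 127 + D 127 + E 127 = 411 chips; eligible C, D, E
Layer 128-160: 33 each from D, E = 33*2 = 66 chips; eligible D, E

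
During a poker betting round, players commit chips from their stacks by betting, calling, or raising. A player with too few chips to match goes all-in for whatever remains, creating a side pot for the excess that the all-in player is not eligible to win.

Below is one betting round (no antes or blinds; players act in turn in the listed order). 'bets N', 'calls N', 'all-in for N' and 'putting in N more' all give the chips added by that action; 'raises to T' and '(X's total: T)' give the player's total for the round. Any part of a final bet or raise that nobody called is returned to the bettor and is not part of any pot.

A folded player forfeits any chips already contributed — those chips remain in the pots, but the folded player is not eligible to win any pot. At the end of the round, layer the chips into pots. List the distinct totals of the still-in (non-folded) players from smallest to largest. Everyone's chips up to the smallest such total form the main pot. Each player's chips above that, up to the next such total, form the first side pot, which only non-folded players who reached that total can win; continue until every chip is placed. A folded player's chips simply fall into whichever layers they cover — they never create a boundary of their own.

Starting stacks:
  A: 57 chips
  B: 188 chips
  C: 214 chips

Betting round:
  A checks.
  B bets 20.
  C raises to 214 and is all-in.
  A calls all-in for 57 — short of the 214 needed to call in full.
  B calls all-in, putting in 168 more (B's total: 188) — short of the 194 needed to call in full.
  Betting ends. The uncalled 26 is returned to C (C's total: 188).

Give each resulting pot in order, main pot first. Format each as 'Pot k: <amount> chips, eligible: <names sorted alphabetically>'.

Contributions (after 26 returned to C): A=57, B=188, C=188
Pot levels (distinct totals of non-folded players): 57, 188
Layer 1-57: 57 each from A, B, C = 57*3 = 171 chips; eligible A, B, C
Layer 58-188: 131 each from B, C = 131*2 = 262 chips; eligible B, C

Pot 1: 171 chips, eligible: A, B, C
Pot 2: 262 chips, eligible: B, C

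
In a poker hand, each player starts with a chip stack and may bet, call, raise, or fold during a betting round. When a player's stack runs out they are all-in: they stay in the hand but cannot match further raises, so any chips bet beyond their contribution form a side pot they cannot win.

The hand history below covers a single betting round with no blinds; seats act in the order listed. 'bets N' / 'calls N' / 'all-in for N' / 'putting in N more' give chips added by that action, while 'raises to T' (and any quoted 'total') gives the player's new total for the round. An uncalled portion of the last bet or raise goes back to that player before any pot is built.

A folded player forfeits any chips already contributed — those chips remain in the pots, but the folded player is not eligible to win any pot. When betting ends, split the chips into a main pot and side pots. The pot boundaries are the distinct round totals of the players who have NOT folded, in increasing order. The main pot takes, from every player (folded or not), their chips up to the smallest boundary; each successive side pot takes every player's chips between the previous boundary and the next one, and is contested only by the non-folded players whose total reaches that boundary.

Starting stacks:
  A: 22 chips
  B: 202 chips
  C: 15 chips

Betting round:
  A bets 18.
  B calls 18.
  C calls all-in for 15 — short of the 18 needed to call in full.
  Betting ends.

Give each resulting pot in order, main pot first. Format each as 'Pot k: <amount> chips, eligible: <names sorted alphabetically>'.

Contributions: A=18, B=18, C=15
Pot levels (distinct totals of non-folded players): 15, 18
Layer 1-15: 15 each from A, B, C = 15*3 = 45 chips; eligible A, B, C
Layer 16-18: 3 each from A, B = 3*2 = 6 chips; eligible A, B

Pot 1: 45 chips, eligible: A, B, C
Pot 2: 6 chips, eligible: A, B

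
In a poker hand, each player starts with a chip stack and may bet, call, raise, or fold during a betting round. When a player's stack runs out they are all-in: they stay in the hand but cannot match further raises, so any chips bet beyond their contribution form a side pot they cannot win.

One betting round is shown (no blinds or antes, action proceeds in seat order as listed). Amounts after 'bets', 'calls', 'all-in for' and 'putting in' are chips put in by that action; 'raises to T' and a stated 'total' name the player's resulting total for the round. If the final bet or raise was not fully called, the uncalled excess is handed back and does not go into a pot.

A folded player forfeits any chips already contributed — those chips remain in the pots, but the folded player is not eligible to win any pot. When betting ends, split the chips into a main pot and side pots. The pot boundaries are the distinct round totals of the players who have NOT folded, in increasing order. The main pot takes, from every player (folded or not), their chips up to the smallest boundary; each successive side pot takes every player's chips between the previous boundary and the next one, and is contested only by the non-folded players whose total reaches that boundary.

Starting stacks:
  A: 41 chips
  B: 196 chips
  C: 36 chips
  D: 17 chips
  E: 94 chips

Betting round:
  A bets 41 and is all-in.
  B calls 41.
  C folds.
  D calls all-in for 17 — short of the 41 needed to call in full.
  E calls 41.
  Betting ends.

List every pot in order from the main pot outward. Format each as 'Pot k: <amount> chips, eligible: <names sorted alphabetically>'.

Pot 1: 68 chips, eligible: A, B, D, E
Pot 2: 72 chips, eligible: A, B, E

Derivation:
Contributions: A=41, B=41, D=17, E=41
Folded: C
Pot levels (distinct totals of non-folded players): 17, 41
Layer 1-17: 17 each from A, B, D, E = 17*4 = 68 chips; eligible A, B, D, E
Layer 18-41: 24 each from A, B, E = 24*3 = 72 chips; eligible A, B, E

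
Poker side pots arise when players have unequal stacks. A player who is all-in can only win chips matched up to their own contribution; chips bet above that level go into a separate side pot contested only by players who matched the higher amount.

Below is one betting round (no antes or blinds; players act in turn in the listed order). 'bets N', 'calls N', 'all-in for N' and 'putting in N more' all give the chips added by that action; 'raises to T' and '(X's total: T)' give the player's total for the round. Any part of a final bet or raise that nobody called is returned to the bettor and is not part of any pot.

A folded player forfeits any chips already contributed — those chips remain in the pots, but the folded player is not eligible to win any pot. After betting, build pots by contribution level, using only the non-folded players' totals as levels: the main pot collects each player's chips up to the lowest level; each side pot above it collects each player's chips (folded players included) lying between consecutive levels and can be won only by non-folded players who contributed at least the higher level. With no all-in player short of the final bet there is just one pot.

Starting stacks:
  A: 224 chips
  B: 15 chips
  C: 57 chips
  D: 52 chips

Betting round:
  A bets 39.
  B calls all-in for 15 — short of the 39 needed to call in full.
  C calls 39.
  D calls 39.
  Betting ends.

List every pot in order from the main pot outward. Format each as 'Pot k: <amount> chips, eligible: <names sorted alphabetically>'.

Contributions: A=39, B=15, C=39, D=39
Pot levels (distinct totals of non-folded players): 15, 39
Layer 1-15: 15 each from A, B, C, D = 15*4 = 60 chips; eligible A, B, C, D
Layer 16-39: 24 each from A, C, D = 24*3 = 72 chips; eligible A, C, D

Pot 1: 60 chips, eligible: A, B, C, D
Pot 2: 72 chips, eligible: A, C, D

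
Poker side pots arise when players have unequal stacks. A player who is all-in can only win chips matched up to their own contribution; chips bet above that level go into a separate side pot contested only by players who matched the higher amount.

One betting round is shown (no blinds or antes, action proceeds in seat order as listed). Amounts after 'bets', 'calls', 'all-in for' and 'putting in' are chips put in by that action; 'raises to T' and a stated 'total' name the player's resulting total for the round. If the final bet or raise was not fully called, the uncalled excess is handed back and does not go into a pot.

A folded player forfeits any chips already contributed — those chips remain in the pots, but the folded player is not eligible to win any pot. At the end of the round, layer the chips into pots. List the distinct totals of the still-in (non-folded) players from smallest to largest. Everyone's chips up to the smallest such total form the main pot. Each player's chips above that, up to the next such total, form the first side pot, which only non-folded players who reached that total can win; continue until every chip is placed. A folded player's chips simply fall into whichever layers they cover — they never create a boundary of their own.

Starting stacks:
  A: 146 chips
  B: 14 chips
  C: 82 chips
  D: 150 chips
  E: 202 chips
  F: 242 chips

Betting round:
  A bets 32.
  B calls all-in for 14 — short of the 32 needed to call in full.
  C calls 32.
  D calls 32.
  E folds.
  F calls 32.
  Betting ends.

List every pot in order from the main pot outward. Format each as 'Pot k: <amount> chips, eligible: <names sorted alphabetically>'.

Contributions: A=32, B=14, C=32, D=32, F=32
Folded: E
Pot levels (distinct totals of non-folded players): 14, 32
Layer 1-14: 14 each from A, B, C, D, F = 14*5 = 70 chips; eligible A, B, C, D, F
Layer 15-32: 18 each from A, C, D, F = 18*4 = 72 chips; eligible A, C, D, F

Pot 1: 70 chips, eligible: A, B, C, D, F
Pot 2: 72 chips, eligible: A, C, D, F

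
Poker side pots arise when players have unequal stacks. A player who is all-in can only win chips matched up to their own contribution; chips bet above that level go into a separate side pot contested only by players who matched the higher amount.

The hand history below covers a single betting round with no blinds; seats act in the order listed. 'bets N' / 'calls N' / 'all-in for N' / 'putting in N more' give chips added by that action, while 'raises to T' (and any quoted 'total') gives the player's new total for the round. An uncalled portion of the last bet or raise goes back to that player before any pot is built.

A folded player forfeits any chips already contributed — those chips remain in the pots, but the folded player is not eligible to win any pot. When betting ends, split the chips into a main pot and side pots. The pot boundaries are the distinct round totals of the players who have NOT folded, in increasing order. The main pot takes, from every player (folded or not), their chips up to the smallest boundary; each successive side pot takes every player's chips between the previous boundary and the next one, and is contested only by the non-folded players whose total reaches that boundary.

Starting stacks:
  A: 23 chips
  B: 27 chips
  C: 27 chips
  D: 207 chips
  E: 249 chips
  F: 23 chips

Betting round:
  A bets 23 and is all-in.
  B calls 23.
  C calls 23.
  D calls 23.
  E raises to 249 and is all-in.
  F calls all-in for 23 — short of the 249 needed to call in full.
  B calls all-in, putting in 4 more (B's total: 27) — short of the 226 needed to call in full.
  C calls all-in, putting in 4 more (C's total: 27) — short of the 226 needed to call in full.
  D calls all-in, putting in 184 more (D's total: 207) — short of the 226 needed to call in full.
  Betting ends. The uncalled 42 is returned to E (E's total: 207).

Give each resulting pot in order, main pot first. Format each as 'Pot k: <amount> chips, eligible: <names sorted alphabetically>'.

Pot 1: 138 chips, eligible: A, B, C, D, E, F
Pot 2: 16 chips, eligible: B, C, D, E
Pot 3: 360 chips, eligible: D, E

Derivation:
Contributions (after 42 returned to E): A=23, B=27, C=27, D=207, E=207, F=23
Pot levels (distinct totals of non-folded players): 23, 27, 207
Layer 1-23: 23 each from A, B, C, D, E, F = 23*6 = 138 chips; eligible A, B, C, D, E, F
Layer 24-27: 4 each from B, C, D, E = 4*4 = 16 chips; eligible B, C, D, E
Layer 28-207: 180 each from D, E = 180*2 = 360 chips; eligible D, E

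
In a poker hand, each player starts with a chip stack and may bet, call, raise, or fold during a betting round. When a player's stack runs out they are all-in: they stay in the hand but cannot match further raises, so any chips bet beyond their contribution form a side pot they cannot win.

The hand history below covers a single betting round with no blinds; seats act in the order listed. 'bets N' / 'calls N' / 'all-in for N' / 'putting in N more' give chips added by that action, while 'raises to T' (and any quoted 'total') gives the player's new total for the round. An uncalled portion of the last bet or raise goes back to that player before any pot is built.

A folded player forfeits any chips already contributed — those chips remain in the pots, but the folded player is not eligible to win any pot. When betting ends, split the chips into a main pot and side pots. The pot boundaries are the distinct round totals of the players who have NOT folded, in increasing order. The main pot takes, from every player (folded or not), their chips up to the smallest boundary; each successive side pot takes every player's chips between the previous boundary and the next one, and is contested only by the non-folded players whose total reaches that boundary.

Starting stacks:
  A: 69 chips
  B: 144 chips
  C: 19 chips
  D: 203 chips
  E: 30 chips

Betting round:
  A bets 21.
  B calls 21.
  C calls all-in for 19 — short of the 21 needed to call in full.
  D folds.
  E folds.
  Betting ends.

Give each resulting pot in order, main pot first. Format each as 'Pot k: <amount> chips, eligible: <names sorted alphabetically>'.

Contributions: A=21, B=21, C=19
Folded: D, E
Pot levels (distinct totals of non-folded players): 19, 21
Layer 1-19: 19 each from A, B, C = 19*3 = 57 chips; eligible A, B, C
Layer 20-21: 2 each from A, B = 2*2 = 4 chips; eligible A, B

Pot 1: 57 chips, eligible: A, B, C
Pot 2: 4 chips, eligible: A, B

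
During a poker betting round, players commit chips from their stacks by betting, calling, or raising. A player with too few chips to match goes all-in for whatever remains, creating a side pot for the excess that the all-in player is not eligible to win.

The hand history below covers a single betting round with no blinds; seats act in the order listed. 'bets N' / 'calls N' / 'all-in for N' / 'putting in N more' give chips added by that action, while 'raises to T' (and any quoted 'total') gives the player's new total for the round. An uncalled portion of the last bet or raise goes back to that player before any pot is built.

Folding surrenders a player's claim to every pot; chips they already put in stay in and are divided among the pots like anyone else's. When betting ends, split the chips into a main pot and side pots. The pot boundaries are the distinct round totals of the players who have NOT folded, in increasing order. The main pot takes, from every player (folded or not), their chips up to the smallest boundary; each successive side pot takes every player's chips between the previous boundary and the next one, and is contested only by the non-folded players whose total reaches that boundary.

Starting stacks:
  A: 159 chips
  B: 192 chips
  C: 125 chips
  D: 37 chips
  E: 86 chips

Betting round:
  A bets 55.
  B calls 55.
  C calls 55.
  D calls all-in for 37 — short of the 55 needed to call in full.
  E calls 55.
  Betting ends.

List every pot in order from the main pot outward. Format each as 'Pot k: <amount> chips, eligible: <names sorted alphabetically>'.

Pot 1: 185 chips, eligible: A, B, C, D, E
Pot 2: 72 chips, eligible: A, B, C, E

Derivation:
Contributions: A=55, B=55, C=55, D=37, E=55
Pot levels (distinct totals of non-folded players): 37, 55
Layer 1-37: 37 each from A, B, C, D, E = 37*5 = 185 chips; eligible A, B, C, D, E
Layer 38-55: 18 each from A, B, C, E = 18*4 = 72 chips; eligible A, B, C, E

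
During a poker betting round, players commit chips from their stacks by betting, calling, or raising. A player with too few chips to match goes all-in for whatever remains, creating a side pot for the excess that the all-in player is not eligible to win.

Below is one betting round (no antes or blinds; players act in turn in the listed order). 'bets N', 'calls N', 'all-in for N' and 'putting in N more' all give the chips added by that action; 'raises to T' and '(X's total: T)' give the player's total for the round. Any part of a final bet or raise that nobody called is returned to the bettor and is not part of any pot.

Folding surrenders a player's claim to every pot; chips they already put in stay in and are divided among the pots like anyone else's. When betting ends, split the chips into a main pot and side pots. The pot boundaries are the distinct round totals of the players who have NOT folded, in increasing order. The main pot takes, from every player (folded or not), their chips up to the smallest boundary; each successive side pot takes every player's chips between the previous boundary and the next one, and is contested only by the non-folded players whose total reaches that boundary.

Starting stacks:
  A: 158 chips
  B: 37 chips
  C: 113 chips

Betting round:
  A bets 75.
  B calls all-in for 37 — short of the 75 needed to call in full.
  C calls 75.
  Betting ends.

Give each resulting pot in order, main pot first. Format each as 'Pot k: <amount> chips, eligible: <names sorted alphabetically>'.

Contributions: A=75, B=37, C=75
Pot levels (distinct totals of non-folded players): 37, 75
Layer 1-37: 37 each from A, B, C = 37*3 = 111 chips; eligible A, B, C
Layer 38-75: 38 each from A, C = 38*2 = 76 chips; eligible A, C

Pot 1: 111 chips, eligible: A, B, C
Pot 2: 76 chips, eligible: A, C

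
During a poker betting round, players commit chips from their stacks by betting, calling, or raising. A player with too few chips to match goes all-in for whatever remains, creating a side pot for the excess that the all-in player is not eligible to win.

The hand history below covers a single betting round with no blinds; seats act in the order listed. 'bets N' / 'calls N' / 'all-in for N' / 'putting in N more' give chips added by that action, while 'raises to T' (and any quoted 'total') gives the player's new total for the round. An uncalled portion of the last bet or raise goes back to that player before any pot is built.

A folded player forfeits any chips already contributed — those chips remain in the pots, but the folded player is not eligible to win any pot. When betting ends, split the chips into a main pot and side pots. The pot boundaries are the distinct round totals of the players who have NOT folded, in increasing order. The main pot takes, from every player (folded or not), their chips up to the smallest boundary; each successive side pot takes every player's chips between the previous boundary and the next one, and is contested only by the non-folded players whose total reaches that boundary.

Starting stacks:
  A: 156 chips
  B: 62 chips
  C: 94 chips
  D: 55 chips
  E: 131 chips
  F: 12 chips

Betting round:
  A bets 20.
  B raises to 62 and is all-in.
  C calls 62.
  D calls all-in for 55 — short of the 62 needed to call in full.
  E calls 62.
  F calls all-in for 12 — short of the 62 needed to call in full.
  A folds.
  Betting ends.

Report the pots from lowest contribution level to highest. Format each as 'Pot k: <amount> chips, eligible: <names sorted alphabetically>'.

Pot 1: 72 chips, eligible: B, C, D, E, F
Pot 2: 180 chips, eligible: B, C, D, E
Pot 3: 21 chips, eligible: B, C, E

Derivation:
Contributions: A=20, B=62, C=62, D=55, E=62, F=12
Folded: A
Pot levels (distinct totals of non-folded players): 12, 55, 62
Layer 1-12: 12 each from A, B, C, D, E, F = 12*6 = 72 chips; eligible B, C, D, E, F
Layer 13-55: A 8 + B 43 + C 43 + D 43 + E 43 = 180 chips; eligible B, C, D, E
Layer 56-62: 7 each from B, C, E = 7*3 = 21 chips; eligible B, C, E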